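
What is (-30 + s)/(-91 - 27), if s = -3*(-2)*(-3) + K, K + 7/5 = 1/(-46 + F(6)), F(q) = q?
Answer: 1977/4720 ≈ 0.41886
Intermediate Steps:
K = -57/40 (K = -7/5 + 1/(-46 + 6) = -7/5 + 1/(-40) = -7/5 - 1/40 = -57/40 ≈ -1.4250)
s = -777/40 (s = -3*(-2)*(-3) - 57/40 = 6*(-3) - 57/40 = -18 - 57/40 = -777/40 ≈ -19.425)
(-30 + s)/(-91 - 27) = (-30 - 777/40)/(-91 - 27) = -1977/40/(-118) = -1977/40*(-1/118) = 1977/4720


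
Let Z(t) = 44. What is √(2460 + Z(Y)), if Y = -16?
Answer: 2*√626 ≈ 50.040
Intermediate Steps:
√(2460 + Z(Y)) = √(2460 + 44) = √2504 = 2*√626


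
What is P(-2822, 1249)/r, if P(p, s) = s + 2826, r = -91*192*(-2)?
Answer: 4075/34944 ≈ 0.11662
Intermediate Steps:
r = 34944 (r = -17472*(-2) = 34944)
P(p, s) = 2826 + s
P(-2822, 1249)/r = (2826 + 1249)/34944 = 4075*(1/34944) = 4075/34944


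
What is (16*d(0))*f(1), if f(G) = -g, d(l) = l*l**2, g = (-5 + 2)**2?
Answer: 0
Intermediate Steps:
g = 9 (g = (-3)**2 = 9)
d(l) = l**3
f(G) = -9 (f(G) = -1*9 = -9)
(16*d(0))*f(1) = (16*0**3)*(-9) = (16*0)*(-9) = 0*(-9) = 0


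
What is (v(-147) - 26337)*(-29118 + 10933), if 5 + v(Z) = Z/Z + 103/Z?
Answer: 70416502550/147 ≈ 4.7902e+8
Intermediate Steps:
v(Z) = -4 + 103/Z (v(Z) = -5 + (Z/Z + 103/Z) = -5 + (1 + 103/Z) = -4 + 103/Z)
(v(-147) - 26337)*(-29118 + 10933) = ((-4 + 103/(-147)) - 26337)*(-29118 + 10933) = ((-4 + 103*(-1/147)) - 26337)*(-18185) = ((-4 - 103/147) - 26337)*(-18185) = (-691/147 - 26337)*(-18185) = -3872230/147*(-18185) = 70416502550/147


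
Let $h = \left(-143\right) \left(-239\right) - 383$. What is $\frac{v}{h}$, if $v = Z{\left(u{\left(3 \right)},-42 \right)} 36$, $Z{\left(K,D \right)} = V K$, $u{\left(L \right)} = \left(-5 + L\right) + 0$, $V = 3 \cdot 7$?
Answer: $- \frac{756}{16897} \approx -0.044742$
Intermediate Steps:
$V = 21$
$u{\left(L \right)} = -5 + L$
$Z{\left(K,D \right)} = 21 K$
$v = -1512$ ($v = 21 \left(-5 + 3\right) 36 = 21 \left(-2\right) 36 = \left(-42\right) 36 = -1512$)
$h = 33794$ ($h = 34177 - 383 = 33794$)
$\frac{v}{h} = - \frac{1512}{33794} = \left(-1512\right) \frac{1}{33794} = - \frac{756}{16897}$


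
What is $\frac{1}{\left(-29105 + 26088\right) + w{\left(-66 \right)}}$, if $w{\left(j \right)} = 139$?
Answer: $- \frac{1}{2878} \approx -0.00034746$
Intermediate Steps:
$\frac{1}{\left(-29105 + 26088\right) + w{\left(-66 \right)}} = \frac{1}{\left(-29105 + 26088\right) + 139} = \frac{1}{-3017 + 139} = \frac{1}{-2878} = - \frac{1}{2878}$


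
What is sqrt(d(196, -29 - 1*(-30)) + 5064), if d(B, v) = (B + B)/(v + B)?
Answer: 20*sqrt(491515)/197 ≈ 71.176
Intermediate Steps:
d(B, v) = 2*B/(B + v) (d(B, v) = (2*B)/(B + v) = 2*B/(B + v))
sqrt(d(196, -29 - 1*(-30)) + 5064) = sqrt(2*196/(196 + (-29 - 1*(-30))) + 5064) = sqrt(2*196/(196 + (-29 + 30)) + 5064) = sqrt(2*196/(196 + 1) + 5064) = sqrt(2*196/197 + 5064) = sqrt(2*196*(1/197) + 5064) = sqrt(392/197 + 5064) = sqrt(998000/197) = 20*sqrt(491515)/197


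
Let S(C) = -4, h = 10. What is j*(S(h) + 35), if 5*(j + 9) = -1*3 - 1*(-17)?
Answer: -961/5 ≈ -192.20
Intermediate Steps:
j = -31/5 (j = -9 + (-1*3 - 1*(-17))/5 = -9 + (-3 + 17)/5 = -9 + (1/5)*14 = -9 + 14/5 = -31/5 ≈ -6.2000)
j*(S(h) + 35) = -31*(-4 + 35)/5 = -31/5*31 = -961/5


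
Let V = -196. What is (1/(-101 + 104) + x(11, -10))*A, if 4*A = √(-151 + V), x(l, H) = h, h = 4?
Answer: 13*I*√347/12 ≈ 20.18*I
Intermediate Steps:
x(l, H) = 4
A = I*√347/4 (A = √(-151 - 196)/4 = √(-347)/4 = (I*√347)/4 = I*√347/4 ≈ 4.657*I)
(1/(-101 + 104) + x(11, -10))*A = (1/(-101 + 104) + 4)*(I*√347/4) = (1/3 + 4)*(I*√347/4) = (⅓ + 4)*(I*√347/4) = 13*(I*√347/4)/3 = 13*I*√347/12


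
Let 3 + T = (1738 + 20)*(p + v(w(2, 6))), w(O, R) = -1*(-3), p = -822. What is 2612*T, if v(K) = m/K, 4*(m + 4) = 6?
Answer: -3778372928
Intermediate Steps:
m = -5/2 (m = -4 + (¼)*6 = -4 + 3/2 = -5/2 ≈ -2.5000)
w(O, R) = 3
v(K) = -5/(2*K)
T = -1446544 (T = -3 + (1738 + 20)*(-822 - 5/2/3) = -3 + 1758*(-822 - 5/2*⅓) = -3 + 1758*(-822 - ⅚) = -3 + 1758*(-4937/6) = -3 - 1446541 = -1446544)
2612*T = 2612*(-1446544) = -3778372928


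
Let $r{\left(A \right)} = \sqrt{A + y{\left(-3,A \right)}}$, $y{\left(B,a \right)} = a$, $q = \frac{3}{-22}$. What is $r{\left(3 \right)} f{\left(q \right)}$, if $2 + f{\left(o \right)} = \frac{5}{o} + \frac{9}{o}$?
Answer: $- \frac{314 \sqrt{6}}{3} \approx -256.38$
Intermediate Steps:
$q = - \frac{3}{22}$ ($q = 3 \left(- \frac{1}{22}\right) = - \frac{3}{22} \approx -0.13636$)
$f{\left(o \right)} = -2 + \frac{14}{o}$ ($f{\left(o \right)} = -2 + \left(\frac{5}{o} + \frac{9}{o}\right) = -2 + \frac{14}{o}$)
$r{\left(A \right)} = \sqrt{2} \sqrt{A}$ ($r{\left(A \right)} = \sqrt{A + A} = \sqrt{2 A} = \sqrt{2} \sqrt{A}$)
$r{\left(3 \right)} f{\left(q \right)} = \sqrt{2} \sqrt{3} \left(-2 + \frac{14}{- \frac{3}{22}}\right) = \sqrt{6} \left(-2 + 14 \left(- \frac{22}{3}\right)\right) = \sqrt{6} \left(-2 - \frac{308}{3}\right) = \sqrt{6} \left(- \frac{314}{3}\right) = - \frac{314 \sqrt{6}}{3}$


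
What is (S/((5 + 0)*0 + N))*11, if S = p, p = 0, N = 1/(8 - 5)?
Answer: 0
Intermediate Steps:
N = ⅓ (N = 1/3 = ⅓ ≈ 0.33333)
S = 0
(S/((5 + 0)*0 + N))*11 = (0/((5 + 0)*0 + ⅓))*11 = (0/(5*0 + ⅓))*11 = (0/(0 + ⅓))*11 = (0/(⅓))*11 = (0*3)*11 = 0*11 = 0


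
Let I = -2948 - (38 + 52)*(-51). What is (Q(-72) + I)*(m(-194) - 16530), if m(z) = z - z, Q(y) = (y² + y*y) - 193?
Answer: -195335010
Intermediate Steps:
Q(y) = -193 + 2*y² (Q(y) = (y² + y²) - 193 = 2*y² - 193 = -193 + 2*y²)
m(z) = 0
I = 1642 (I = -2948 - 90*(-51) = -2948 - 1*(-4590) = -2948 + 4590 = 1642)
(Q(-72) + I)*(m(-194) - 16530) = ((-193 + 2*(-72)²) + 1642)*(0 - 16530) = ((-193 + 2*5184) + 1642)*(-16530) = ((-193 + 10368) + 1642)*(-16530) = (10175 + 1642)*(-16530) = 11817*(-16530) = -195335010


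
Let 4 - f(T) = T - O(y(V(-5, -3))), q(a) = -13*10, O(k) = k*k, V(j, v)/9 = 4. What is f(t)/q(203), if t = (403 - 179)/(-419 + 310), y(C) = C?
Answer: -70962/7085 ≈ -10.016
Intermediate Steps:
V(j, v) = 36 (V(j, v) = 9*4 = 36)
O(k) = k²
q(a) = -130
t = -224/109 (t = 224/(-109) = 224*(-1/109) = -224/109 ≈ -2.0550)
f(T) = 1300 - T (f(T) = 4 - (T - 1*36²) = 4 - (T - 1*1296) = 4 - (T - 1296) = 4 - (-1296 + T) = 4 + (1296 - T) = 1300 - T)
f(t)/q(203) = (1300 - 1*(-224/109))/(-130) = (1300 + 224/109)*(-1/130) = (141924/109)*(-1/130) = -70962/7085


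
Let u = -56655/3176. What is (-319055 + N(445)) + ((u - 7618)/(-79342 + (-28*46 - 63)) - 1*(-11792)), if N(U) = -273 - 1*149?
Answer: -78853785387657/256280968 ≈ -3.0769e+5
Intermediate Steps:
N(U) = -422 (N(U) = -273 - 149 = -422)
u = -56655/3176 (u = -56655*1/3176 = -56655/3176 ≈ -17.838)
(-319055 + N(445)) + ((u - 7618)/(-79342 + (-28*46 - 63)) - 1*(-11792)) = (-319055 - 422) + ((-56655/3176 - 7618)/(-79342 + (-28*46 - 63)) - 1*(-11792)) = -319477 + (-24251423/(3176*(-79342 + (-1288 - 63))) + 11792) = -319477 + (-24251423/(3176*(-79342 - 1351)) + 11792) = -319477 + (-24251423/3176/(-80693) + 11792) = -319477 + (-24251423/3176*(-1/80693) + 11792) = -319477 + (24251423/256280968 + 11792) = -319477 + 3022089426079/256280968 = -78853785387657/256280968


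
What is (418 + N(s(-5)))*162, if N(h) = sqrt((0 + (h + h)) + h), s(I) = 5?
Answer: 67716 + 162*sqrt(15) ≈ 68343.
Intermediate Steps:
N(h) = sqrt(3)*sqrt(h) (N(h) = sqrt((0 + 2*h) + h) = sqrt(2*h + h) = sqrt(3*h) = sqrt(3)*sqrt(h))
(418 + N(s(-5)))*162 = (418 + sqrt(3)*sqrt(5))*162 = (418 + sqrt(15))*162 = 67716 + 162*sqrt(15)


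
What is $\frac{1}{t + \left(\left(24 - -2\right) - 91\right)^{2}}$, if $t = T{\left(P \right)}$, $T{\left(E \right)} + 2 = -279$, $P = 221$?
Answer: $\frac{1}{3944} \approx 0.00025355$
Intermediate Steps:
$T{\left(E \right)} = -281$ ($T{\left(E \right)} = -2 - 279 = -281$)
$t = -281$
$\frac{1}{t + \left(\left(24 - -2\right) - 91\right)^{2}} = \frac{1}{-281 + \left(\left(24 - -2\right) - 91\right)^{2}} = \frac{1}{-281 + \left(\left(24 + 2\right) - 91\right)^{2}} = \frac{1}{-281 + \left(26 - 91\right)^{2}} = \frac{1}{-281 + \left(-65\right)^{2}} = \frac{1}{-281 + 4225} = \frac{1}{3944}$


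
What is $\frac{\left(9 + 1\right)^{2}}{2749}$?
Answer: $\frac{100}{2749} \approx 0.036377$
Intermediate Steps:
$\frac{\left(9 + 1\right)^{2}}{2749} = 10^{2} \cdot \frac{1}{2749} = 100 \cdot \frac{1}{2749} = \frac{100}{2749}$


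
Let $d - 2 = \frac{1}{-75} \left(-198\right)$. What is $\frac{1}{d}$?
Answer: $\frac{25}{116} \approx 0.21552$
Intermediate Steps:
$d = \frac{116}{25}$ ($d = 2 + \frac{1}{-75} \left(-198\right) = 2 - - \frac{66}{25} = 2 + \frac{66}{25} = \frac{116}{25} \approx 4.64$)
$\frac{1}{d} = \frac{1}{\frac{116}{25}} = \frac{25}{116}$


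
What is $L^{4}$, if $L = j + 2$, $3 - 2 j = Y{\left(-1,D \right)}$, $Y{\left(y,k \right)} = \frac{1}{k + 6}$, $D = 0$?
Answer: $\frac{2825761}{20736} \approx 136.27$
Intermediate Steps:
$Y{\left(y,k \right)} = \frac{1}{6 + k}$
$j = \frac{17}{12}$ ($j = \frac{3}{2} - \frac{1}{2 \left(6 + 0\right)} = \frac{3}{2} - \frac{1}{2 \cdot 6} = \frac{3}{2} - \frac{1}{12} = \frac{17}{12} \approx 1.4167$)
$L = \frac{41}{12}$ ($L = \frac{17}{12} + 2 = \frac{41}{12} \approx 3.4167$)
$L^{4} = \left(\frac{41}{12}\right)^{4} = \frac{2825761}{20736}$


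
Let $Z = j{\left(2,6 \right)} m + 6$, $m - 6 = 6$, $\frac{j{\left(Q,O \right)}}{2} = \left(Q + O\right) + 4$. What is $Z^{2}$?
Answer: $86436$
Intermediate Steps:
$j{\left(Q,O \right)} = 8 + 2 O + 2 Q$ ($j{\left(Q,O \right)} = 2 \left(\left(Q + O\right) + 4\right) = 2 \left(\left(O + Q\right) + 4\right) = 2 \left(4 + O + Q\right) = 8 + 2 O + 2 Q$)
$m = 12$ ($m = 6 + 6 = 12$)
$Z = 294$ ($Z = \left(8 + 2 \cdot 6 + 2 \cdot 2\right) 12 + 6 = \left(8 + 12 + 4\right) 12 + 6 = 24 \cdot 12 + 6 = 288 + 6 = 294$)
$Z^{2} = 294^{2} = 86436$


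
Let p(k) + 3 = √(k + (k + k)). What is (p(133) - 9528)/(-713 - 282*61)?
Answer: 9531/17915 - √399/17915 ≈ 0.53090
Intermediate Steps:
p(k) = -3 + √3*√k (p(k) = -3 + √(k + (k + k)) = -3 + √(k + 2*k) = -3 + √(3*k) = -3 + √3*√k)
(p(133) - 9528)/(-713 - 282*61) = ((-3 + √3*√133) - 9528)/(-713 - 282*61) = ((-3 + √399) - 9528)/(-713 - 17202) = (-9531 + √399)/(-17915) = (-9531 + √399)*(-1/17915) = 9531/17915 - √399/17915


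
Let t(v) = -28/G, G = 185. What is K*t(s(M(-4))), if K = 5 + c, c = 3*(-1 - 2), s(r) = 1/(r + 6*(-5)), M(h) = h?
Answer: 112/185 ≈ 0.60541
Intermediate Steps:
s(r) = 1/(-30 + r) (s(r) = 1/(r - 30) = 1/(-30 + r))
c = -9 (c = 3*(-3) = -9)
t(v) = -28/185
K = -4 (K = 5 - 9 = -4)
K*t(s(M(-4))) = -4*(-28/185) = 112/185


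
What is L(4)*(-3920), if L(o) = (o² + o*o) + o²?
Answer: -188160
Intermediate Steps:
L(o) = 3*o² (L(o) = (o² + o²) + o² = 2*o² + o² = 3*o²)
L(4)*(-3920) = (3*4²)*(-3920) = (3*16)*(-3920) = 48*(-3920) = -188160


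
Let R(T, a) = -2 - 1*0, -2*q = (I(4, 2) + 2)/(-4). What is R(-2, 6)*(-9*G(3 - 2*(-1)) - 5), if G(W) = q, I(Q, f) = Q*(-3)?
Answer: -25/2 ≈ -12.500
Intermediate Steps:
I(Q, f) = -3*Q
q = -5/4 (q = -(-3*4 + 2)/(2*(-4)) = -(-12 + 2)*(-1)/(2*4) = -(-5)*(-1)/4 = -½*5/2 = -5/4 ≈ -1.2500)
G(W) = -5/4
R(T, a) = -2 (R(T, a) = -2 + 0 = -2)
R(-2, 6)*(-9*G(3 - 2*(-1)) - 5) = -2*(-9*(-5/4) - 5) = -2*(45/4 - 5) = -2*25/4 = -25/2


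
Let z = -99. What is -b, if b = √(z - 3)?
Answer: -I*√102 ≈ -10.1*I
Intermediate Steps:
b = I*√102 (b = √(-99 - 3) = √(-102) = I*√102 ≈ 10.1*I)
-b = -I*√102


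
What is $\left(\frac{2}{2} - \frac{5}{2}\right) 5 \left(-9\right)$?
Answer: $\frac{135}{2} \approx 67.5$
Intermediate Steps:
$\left(\frac{2}{2} - \frac{5}{2}\right) 5 \left(-9\right) = \left(2 \cdot \frac{1}{2} - \frac{5}{2}\right) 5 \left(-9\right) = \left(1 - \frac{5}{2}\right) 5 \left(-9\right) = \left(- \frac{3}{2}\right) 5 \left(-9\right) = \left(- \frac{15}{2}\right) \left(-9\right) = \frac{135}{2}$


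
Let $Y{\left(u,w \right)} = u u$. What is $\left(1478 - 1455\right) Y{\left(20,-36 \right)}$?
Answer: $9200$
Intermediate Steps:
$Y{\left(u,w \right)} = u^{2}$
$\left(1478 - 1455\right) Y{\left(20,-36 \right)} = \left(1478 - 1455\right) 20^{2} = 23 \cdot 400 = 9200$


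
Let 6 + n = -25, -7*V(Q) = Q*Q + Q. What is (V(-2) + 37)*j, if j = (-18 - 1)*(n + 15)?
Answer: 78128/7 ≈ 11161.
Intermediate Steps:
V(Q) = -Q/7 - Q**2/7 (V(Q) = -(Q*Q + Q)/7 = -(Q**2 + Q)/7 = -(Q + Q**2)/7 = -Q/7 - Q**2/7)
n = -31 (n = -6 - 25 = -31)
j = 304 (j = (-18 - 1)*(-31 + 15) = -19*(-16) = 304)
(V(-2) + 37)*j = (-1/7*(-2)*(1 - 2) + 37)*304 = (-1/7*(-2)*(-1) + 37)*304 = (-2/7 + 37)*304 = (257/7)*304 = 78128/7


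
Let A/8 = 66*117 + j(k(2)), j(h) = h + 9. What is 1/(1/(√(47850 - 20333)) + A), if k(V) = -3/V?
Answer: 1701541212/105216502385231 - √27517/105216502385231 ≈ 1.6172e-5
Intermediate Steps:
j(h) = 9 + h
A = 61836 (A = 8*(66*117 + (9 - 3/2)) = 8*(7722 + (9 - 3*½)) = 8*(7722 + (9 - 3/2)) = 8*(7722 + 15/2) = 8*(15459/2) = 61836)
1/(1/(√(47850 - 20333)) + A) = 1/(1/(√(47850 - 20333)) + 61836) = 1/(1/(√27517) + 61836) = 1/(√27517/27517 + 61836) = 1/(61836 + √27517/27517)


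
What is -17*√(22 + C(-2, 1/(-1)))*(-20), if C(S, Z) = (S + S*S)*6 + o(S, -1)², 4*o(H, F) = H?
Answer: 170*√137 ≈ 1989.8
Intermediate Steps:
o(H, F) = H/4
C(S, Z) = 6*S + 97*S²/16 (C(S, Z) = (S + S*S)*6 + (S/4)² = (S + S²)*6 + S²/16 = (6*S + 6*S²) + S²/16 = 6*S + 97*S²/16)
-17*√(22 + C(-2, 1/(-1)))*(-20) = -17*√(22 + (1/16)*(-2)*(96 + 97*(-2)))*(-20) = -17*√(22 + (1/16)*(-2)*(96 - 194))*(-20) = -17*√(22 + (1/16)*(-2)*(-98))*(-20) = -17*√(22 + 49/4)*(-20) = -17*√137/2*(-20) = 170*√137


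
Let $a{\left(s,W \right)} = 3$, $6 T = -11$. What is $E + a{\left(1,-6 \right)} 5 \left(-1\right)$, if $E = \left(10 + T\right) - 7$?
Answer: $- \frac{83}{6} \approx -13.833$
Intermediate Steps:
$T = - \frac{11}{6}$ ($T = \frac{1}{6} \left(-11\right) = - \frac{11}{6} \approx -1.8333$)
$E = \frac{7}{6}$ ($E = \left(10 - \frac{11}{6}\right) - 7 = \frac{49}{6} - 7 = \frac{7}{6} \approx 1.1667$)
$E + a{\left(1,-6 \right)} 5 \left(-1\right) = \frac{7}{6} + 3 \cdot 5 \left(-1\right) = \frac{7}{6} + 3 \left(-5\right) = \frac{7}{6} - 15 = - \frac{83}{6}$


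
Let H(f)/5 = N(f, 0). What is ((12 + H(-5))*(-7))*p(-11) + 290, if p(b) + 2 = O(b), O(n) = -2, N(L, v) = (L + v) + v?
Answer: -74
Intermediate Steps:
N(L, v) = L + 2*v
H(f) = 5*f (H(f) = 5*(f + 2*0) = 5*(f + 0) = 5*f)
p(b) = -4 (p(b) = -2 - 2 = -4)
((12 + H(-5))*(-7))*p(-11) + 290 = ((12 + 5*(-5))*(-7))*(-4) + 290 = ((12 - 25)*(-7))*(-4) + 290 = -13*(-7)*(-4) + 290 = 91*(-4) + 290 = -364 + 290 = -74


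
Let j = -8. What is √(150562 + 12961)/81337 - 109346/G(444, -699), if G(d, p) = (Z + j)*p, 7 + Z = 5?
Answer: -54673/3495 + √163523/81337 ≈ -15.638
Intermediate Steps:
Z = -2 (Z = -7 + 5 = -2)
G(d, p) = -10*p (G(d, p) = (-2 - 8)*p = -10*p)
√(150562 + 12961)/81337 - 109346/G(444, -699) = √(150562 + 12961)/81337 - 109346/((-10*(-699))) = √163523*(1/81337) - 109346/6990 = √163523/81337 - 109346*1/6990 = √163523/81337 - 54673/3495 = -54673/3495 + √163523/81337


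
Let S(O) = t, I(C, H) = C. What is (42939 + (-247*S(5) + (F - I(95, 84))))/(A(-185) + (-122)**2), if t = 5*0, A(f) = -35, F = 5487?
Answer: 48331/14849 ≈ 3.2548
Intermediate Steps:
t = 0
S(O) = 0
(42939 + (-247*S(5) + (F - I(95, 84))))/(A(-185) + (-122)**2) = (42939 + (-247*0 + (5487 - 1*95)))/(-35 + (-122)**2) = (42939 + (0 + (5487 - 95)))/(-35 + 14884) = (42939 + (0 + 5392))/14849 = (42939 + 5392)*(1/14849) = 48331*(1/14849) = 48331/14849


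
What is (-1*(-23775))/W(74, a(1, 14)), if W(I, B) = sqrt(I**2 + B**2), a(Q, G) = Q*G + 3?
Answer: 4755*sqrt(5765)/1153 ≈ 313.13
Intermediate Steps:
a(Q, G) = 3 + G*Q (a(Q, G) = G*Q + 3 = 3 + G*Q)
W(I, B) = sqrt(B**2 + I**2)
(-1*(-23775))/W(74, a(1, 14)) = (-1*(-23775))/(sqrt((3 + 14*1)**2 + 74**2)) = 23775/(sqrt((3 + 14)**2 + 5476)) = 23775/(sqrt(17**2 + 5476)) = 23775/(sqrt(289 + 5476)) = 23775/(sqrt(5765)) = 23775*(sqrt(5765)/5765) = 4755*sqrt(5765)/1153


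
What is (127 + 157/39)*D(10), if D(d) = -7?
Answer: -35770/39 ≈ -917.18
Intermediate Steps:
(127 + 157/39)*D(10) = (127 + 157/39)*(-7) = (5110/39)*(-7) = -35770/39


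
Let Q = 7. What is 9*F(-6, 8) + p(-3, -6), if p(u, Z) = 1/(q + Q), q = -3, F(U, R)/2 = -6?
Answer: -431/4 ≈ -107.75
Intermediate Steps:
F(U, R) = -12 (F(U, R) = 2*(-6) = -12)
p(u, Z) = ¼ (p(u, Z) = 1/(-3 + 7) = 1/4 = ¼)
9*F(-6, 8) + p(-3, -6) = 9*(-12) + ¼ = -108 + ¼ = -431/4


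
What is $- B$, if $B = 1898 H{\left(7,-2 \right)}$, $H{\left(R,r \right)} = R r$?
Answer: $26572$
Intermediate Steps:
$B = -26572$ ($B = 1898 \cdot 7 \left(-2\right) = 1898 \left(-14\right) = -26572$)
$- B = \left(-1\right) \left(-26572\right) = 26572$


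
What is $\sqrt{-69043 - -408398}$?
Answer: $\sqrt{339355} \approx 582.54$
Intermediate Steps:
$\sqrt{-69043 - -408398} = \sqrt{-69043 + 408398} = \sqrt{339355}$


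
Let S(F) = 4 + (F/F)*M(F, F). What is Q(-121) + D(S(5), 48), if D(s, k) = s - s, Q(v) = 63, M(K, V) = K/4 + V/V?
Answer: 63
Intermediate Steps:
M(K, V) = 1 + K/4 (M(K, V) = K*(1/4) + 1 = K/4 + 1 = 1 + K/4)
S(F) = 5 + F/4 (S(F) = 4 + (F/F)*(1 + F/4) = 4 + 1*(1 + F/4) = 4 + (1 + F/4) = 5 + F/4)
D(s, k) = 0
Q(-121) + D(S(5), 48) = 63 + 0 = 63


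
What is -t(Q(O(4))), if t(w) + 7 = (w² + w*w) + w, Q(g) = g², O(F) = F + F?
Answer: -8249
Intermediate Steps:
O(F) = 2*F
t(w) = -7 + w + 2*w² (t(w) = -7 + ((w² + w*w) + w) = -7 + ((w² + w²) + w) = -7 + (2*w² + w) = -7 + (w + 2*w²) = -7 + w + 2*w²)
-t(Q(O(4))) = -(-7 + (2*4)² + 2*((2*4)²)²) = -(-7 + 8² + 2*(8²)²) = -(-7 + 64 + 2*64²) = -(-7 + 64 + 2*4096) = -(-7 + 64 + 8192) = -1*8249 = -8249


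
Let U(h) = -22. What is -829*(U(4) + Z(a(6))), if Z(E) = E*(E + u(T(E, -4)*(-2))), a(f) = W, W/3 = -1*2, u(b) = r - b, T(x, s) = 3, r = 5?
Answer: 43108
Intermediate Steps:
u(b) = 5 - b
W = -6 (W = 3*(-1*2) = 3*(-2) = -6)
a(f) = -6
Z(E) = E*(11 + E) (Z(E) = E*(E + (5 - 3*(-2))) = E*(E + (5 - 1*(-6))) = E*(E + (5 + 6)) = E*(E + 11) = E*(11 + E))
-829*(U(4) + Z(a(6))) = -829*(-22 - 6*(11 - 6)) = -829*(-22 - 6*5) = -829*(-22 - 30) = -829*(-52) = 43108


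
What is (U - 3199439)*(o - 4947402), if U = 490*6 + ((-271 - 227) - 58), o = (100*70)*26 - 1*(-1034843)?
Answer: 11926802303745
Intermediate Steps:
o = 1216843 (o = 7000*26 + 1034843 = 182000 + 1034843 = 1216843)
U = 2384 (U = 2940 + (-498 - 58) = 2940 - 556 = 2384)
(U - 3199439)*(o - 4947402) = (2384 - 3199439)*(1216843 - 4947402) = -3197055*(-3730559) = 11926802303745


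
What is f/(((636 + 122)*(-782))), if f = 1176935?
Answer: -1176935/592756 ≈ -1.9855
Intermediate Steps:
f/(((636 + 122)*(-782))) = 1176935/(((636 + 122)*(-782))) = 1176935/((758*(-782))) = 1176935/(-592756) = 1176935*(-1/592756) = -1176935/592756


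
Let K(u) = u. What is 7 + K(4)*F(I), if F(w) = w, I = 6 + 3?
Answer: 43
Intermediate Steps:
I = 9
7 + K(4)*F(I) = 7 + 4*9 = 7 + 36 = 43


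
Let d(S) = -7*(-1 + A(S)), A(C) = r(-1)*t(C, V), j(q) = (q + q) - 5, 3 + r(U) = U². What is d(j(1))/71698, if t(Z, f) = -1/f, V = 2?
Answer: 0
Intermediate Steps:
r(U) = -3 + U²
j(q) = -5 + 2*q (j(q) = 2*q - 5 = -5 + 2*q)
A(C) = 1 (A(C) = (-3 + (-1)²)*(-1/2) = (-3 + 1)*(-1*½) = -2*(-½) = 1)
d(S) = 0 (d(S) = -7*(-1 + 1) = -7*0 = 0)
d(j(1))/71698 = 0/71698 = 0*(1/71698) = 0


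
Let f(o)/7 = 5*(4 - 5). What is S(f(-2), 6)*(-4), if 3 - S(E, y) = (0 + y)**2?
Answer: 132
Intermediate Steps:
f(o) = -35 (f(o) = 7*(5*(4 - 5)) = 7*(5*(-1)) = 7*(-5) = -35)
S(E, y) = 3 - y**2 (S(E, y) = 3 - (0 + y)**2 = 3 - y**2)
S(f(-2), 6)*(-4) = (3 - 1*6**2)*(-4) = (3 - 1*36)*(-4) = (3 - 36)*(-4) = -33*(-4) = 132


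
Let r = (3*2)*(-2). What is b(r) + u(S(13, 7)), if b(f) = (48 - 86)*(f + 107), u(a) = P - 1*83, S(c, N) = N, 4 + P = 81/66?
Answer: -81307/22 ≈ -3695.8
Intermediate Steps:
P = -61/22 (P = -4 + 81/66 = -4 + 81*(1/66) = -4 + 27/22 = -61/22 ≈ -2.7727)
u(a) = -1887/22 (u(a) = -61/22 - 1*83 = -61/22 - 83 = -1887/22)
r = -12 (r = 6*(-2) = -12)
b(f) = -4066 - 38*f (b(f) = -38*(107 + f) = -4066 - 38*f)
b(r) + u(S(13, 7)) = (-4066 - 38*(-12)) - 1887/22 = (-4066 + 456) - 1887/22 = -3610 - 1887/22 = -81307/22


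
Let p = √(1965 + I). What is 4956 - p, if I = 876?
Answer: 4956 - √2841 ≈ 4902.7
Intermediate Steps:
p = √2841 (p = √(1965 + 876) = √2841 ≈ 53.301)
4956 - p = 4956 - √2841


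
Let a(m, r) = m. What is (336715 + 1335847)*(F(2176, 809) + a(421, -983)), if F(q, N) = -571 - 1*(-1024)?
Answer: 1461819188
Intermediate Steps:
F(q, N) = 453 (F(q, N) = -571 + 1024 = 453)
(336715 + 1335847)*(F(2176, 809) + a(421, -983)) = (336715 + 1335847)*(453 + 421) = 1672562*874 = 1461819188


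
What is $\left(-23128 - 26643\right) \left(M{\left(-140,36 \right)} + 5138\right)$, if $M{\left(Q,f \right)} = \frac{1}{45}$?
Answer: $- \frac{11507602681}{45} \approx -2.5572 \cdot 10^{8}$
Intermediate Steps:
$M{\left(Q,f \right)} = \frac{1}{45}$
$\left(-23128 - 26643\right) \left(M{\left(-140,36 \right)} + 5138\right) = \left(-23128 - 26643\right) \left(\frac{1}{45} + 5138\right) = \left(-49771\right) \frac{231211}{45} = - \frac{11507602681}{45}$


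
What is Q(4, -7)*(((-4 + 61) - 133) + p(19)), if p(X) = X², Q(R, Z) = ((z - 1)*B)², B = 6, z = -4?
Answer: 256500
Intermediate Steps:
Q(R, Z) = 900 (Q(R, Z) = ((-4 - 1)*6)² = (-5*6)² = (-30)² = 900)
Q(4, -7)*(((-4 + 61) - 133) + p(19)) = 900*(((-4 + 61) - 133) + 19²) = 900*((57 - 133) + 361) = 900*(-76 + 361) = 900*285 = 256500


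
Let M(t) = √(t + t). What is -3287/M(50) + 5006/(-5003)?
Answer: -16494921/50030 ≈ -329.70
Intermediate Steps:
M(t) = √2*√t (M(t) = √(2*t) = √2*√t)
-3287/M(50) + 5006/(-5003) = -3287/(√2*√50) + 5006/(-5003) = -3287/(√2*(5*√2)) + 5006*(-1/5003) = -3287/10 - 5006/5003 = -16494921/50030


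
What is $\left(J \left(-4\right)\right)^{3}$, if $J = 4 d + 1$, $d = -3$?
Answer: $85184$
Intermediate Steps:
$J = -11$ ($J = 4 \left(-3\right) + 1 = -12 + 1 = -11$)
$\left(J \left(-4\right)\right)^{3} = \left(\left(-11\right) \left(-4\right)\right)^{3} = 44^{3} = 85184$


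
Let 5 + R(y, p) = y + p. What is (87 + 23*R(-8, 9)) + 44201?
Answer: 44196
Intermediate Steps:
R(y, p) = -5 + p + y (R(y, p) = -5 + (y + p) = -5 + (p + y) = -5 + p + y)
(87 + 23*R(-8, 9)) + 44201 = (87 + 23*(-5 + 9 - 8)) + 44201 = (87 + 23*(-4)) + 44201 = (87 - 92) + 44201 = -5 + 44201 = 44196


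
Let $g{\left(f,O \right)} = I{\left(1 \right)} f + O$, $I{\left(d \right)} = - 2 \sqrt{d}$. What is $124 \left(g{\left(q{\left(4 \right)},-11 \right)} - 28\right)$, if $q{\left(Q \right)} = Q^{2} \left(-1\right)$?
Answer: $-868$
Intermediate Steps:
$q{\left(Q \right)} = - Q^{2}$
$g{\left(f,O \right)} = O - 2 f$ ($g{\left(f,O \right)} = - 2 \sqrt{1} f + O = \left(-2\right) 1 f + O = - 2 f + O = O - 2 f$)
$124 \left(g{\left(q{\left(4 \right)},-11 \right)} - 28\right) = 124 \left(\left(-11 - 2 \left(- 4^{2}\right)\right) - 28\right) = 124 \left(\left(-11 - 2 \left(\left(-1\right) 16\right)\right) - 28\right) = 124 \left(\left(-11 - -32\right) - 28\right) = 124 \left(\left(-11 + 32\right) - 28\right) = 124 \left(21 - 28\right) = 124 \left(-7\right) = -868$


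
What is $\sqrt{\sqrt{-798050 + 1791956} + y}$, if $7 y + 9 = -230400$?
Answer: $\frac{\sqrt{-1612863 + 147 \sqrt{110434}}}{7} \approx 178.66 i$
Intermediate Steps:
$y = - \frac{230409}{7}$ ($y = - \frac{9}{7} + \frac{1}{7} \left(-230400\right) = - \frac{9}{7} - \frac{230400}{7} = - \frac{230409}{7} \approx -32916.0$)
$\sqrt{\sqrt{-798050 + 1791956} + y} = \sqrt{\sqrt{-798050 + 1791956} - \frac{230409}{7}} = \sqrt{\sqrt{993906} - \frac{230409}{7}} = \sqrt{3 \sqrt{110434} - \frac{230409}{7}} = \sqrt{- \frac{230409}{7} + 3 \sqrt{110434}}$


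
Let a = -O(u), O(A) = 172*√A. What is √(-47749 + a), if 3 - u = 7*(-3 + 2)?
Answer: √(-47749 - 172*√10) ≈ 219.76*I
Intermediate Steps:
u = 10 (u = 3 - 7*(-3 + 2) = 3 - 7*(-1) = 3 - 1*(-7) = 3 + 7 = 10)
a = -172*√10 ≈ -543.91
√(-47749 + a) = √(-47749 - 172*√10)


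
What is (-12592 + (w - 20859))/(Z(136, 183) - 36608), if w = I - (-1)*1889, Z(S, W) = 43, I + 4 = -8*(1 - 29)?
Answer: 31342/36565 ≈ 0.85716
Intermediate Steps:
I = 220 (I = -4 - 8*(1 - 29) = -4 - 8*(-28) = -4 + 224 = 220)
w = 2109 (w = 220 - (-1)*1889 = 220 - 1*(-1889) = 220 + 1889 = 2109)
(-12592 + (w - 20859))/(Z(136, 183) - 36608) = (-12592 + (2109 - 20859))/(43 - 36608) = (-12592 - 18750)/(-36565) = -31342*(-1/36565) = 31342/36565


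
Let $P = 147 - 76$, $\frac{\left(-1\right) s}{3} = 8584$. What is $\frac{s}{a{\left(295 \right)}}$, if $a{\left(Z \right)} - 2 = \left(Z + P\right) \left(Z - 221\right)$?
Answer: $- \frac{444}{467} \approx -0.95075$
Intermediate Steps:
$s = -25752$ ($s = \left(-3\right) 8584 = -25752$)
$P = 71$
$a{\left(Z \right)} = 2 + \left(-221 + Z\right) \left(71 + Z\right)$ ($a{\left(Z \right)} = 2 + \left(Z + 71\right) \left(Z - 221\right) = 2 + \left(71 + Z\right) \left(-221 + Z\right) = 2 + \left(-221 + Z\right) \left(71 + Z\right)$)
$\frac{s}{a{\left(295 \right)}} = - \frac{25752}{-15689 + 295^{2} - 44250} = - \frac{25752}{-15689 + 87025 - 44250} = - \frac{25752}{27086} = \left(-25752\right) \frac{1}{27086} = - \frac{444}{467}$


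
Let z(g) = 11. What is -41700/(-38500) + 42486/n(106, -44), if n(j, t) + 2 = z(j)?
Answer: 5453621/1155 ≈ 4721.8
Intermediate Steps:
n(j, t) = 9 (n(j, t) = -2 + 11 = 9)
-41700/(-38500) + 42486/n(106, -44) = -41700/(-38500) + 42486/9 = -41700*(-1/38500) + 42486*(⅑) = 417/385 + 14162/3 = 5453621/1155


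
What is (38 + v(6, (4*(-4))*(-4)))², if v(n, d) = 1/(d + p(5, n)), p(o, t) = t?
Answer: 7080921/4900 ≈ 1445.1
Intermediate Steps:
v(n, d) = 1/(d + n)
(38 + v(6, (4*(-4))*(-4)))² = (38 + 1/((4*(-4))*(-4) + 6))² = (38 + 1/(-16*(-4) + 6))² = (38 + 1/(64 + 6))² = (38 + 1/70)² = (2661/70)² = 7080921/4900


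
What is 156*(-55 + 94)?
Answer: 6084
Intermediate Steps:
156*(-55 + 94) = 156*39 = 6084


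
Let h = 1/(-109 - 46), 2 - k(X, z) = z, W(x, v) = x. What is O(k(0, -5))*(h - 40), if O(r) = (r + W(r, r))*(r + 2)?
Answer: -781326/155 ≈ -5040.8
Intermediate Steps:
k(X, z) = 2 - z
O(r) = 2*r*(2 + r) (O(r) = (r + r)*(r + 2) = (2*r)*(2 + r) = 2*r*(2 + r))
h = -1/155 (h = 1/(-155) = -1/155 ≈ -0.0064516)
O(k(0, -5))*(h - 40) = (2*(2 - 1*(-5))*(2 + (2 - 1*(-5))))*(-1/155 - 40) = (2*(2 + 5)*(2 + (2 + 5)))*(-6201/155) = (2*7*(2 + 7))*(-6201/155) = (2*7*9)*(-6201/155) = 126*(-6201/155) = -781326/155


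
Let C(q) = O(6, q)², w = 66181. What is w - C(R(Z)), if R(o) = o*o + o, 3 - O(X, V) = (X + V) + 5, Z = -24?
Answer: -247419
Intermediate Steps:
O(X, V) = -2 - V - X (O(X, V) = 3 - ((X + V) + 5) = 3 - ((V + X) + 5) = 3 - (5 + V + X) = 3 + (-5 - V - X) = -2 - V - X)
R(o) = o + o² (R(o) = o² + o = o + o²)
C(q) = (-8 - q)² (C(q) = (-2 - q - 1*6)² = (-2 - q - 6)² = (-8 - q)²)
w - C(R(Z)) = 66181 - (8 - 24*(1 - 24))² = 66181 - (8 - 24*(-23))² = 66181 - (8 + 552)² = 66181 - 1*560² = 66181 - 1*313600 = 66181 - 313600 = -247419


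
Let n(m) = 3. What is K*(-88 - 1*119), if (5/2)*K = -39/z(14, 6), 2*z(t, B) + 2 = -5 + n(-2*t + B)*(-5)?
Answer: -16146/55 ≈ -293.56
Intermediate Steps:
z(t, B) = -11 (z(t, B) = -1 + (-5 + 3*(-5))/2 = -1 + (-5 - 15)/2 = -1 + (½)*(-20) = -1 - 10 = -11)
K = 78/55 (K = 2*(-39/(-11))/5 = 2*(-39*(-1/11))/5 = (⅖)*(39/11) = 78/55 ≈ 1.4182)
K*(-88 - 1*119) = 78*(-88 - 1*119)/55 = 78*(-88 - 119)/55 = (78/55)*(-207) = -16146/55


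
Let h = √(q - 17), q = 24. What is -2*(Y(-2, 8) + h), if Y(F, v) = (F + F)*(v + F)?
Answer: 48 - 2*√7 ≈ 42.708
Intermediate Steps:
Y(F, v) = 2*F*(F + v) (Y(F, v) = (2*F)*(F + v) = 2*F*(F + v))
h = √7 (h = √(24 - 17) = √7 ≈ 2.6458)
-2*(Y(-2, 8) + h) = -2*(2*(-2)*(-2 + 8) + √7) = -2*(2*(-2)*6 + √7) = -2*(-24 + √7) = 48 - 2*√7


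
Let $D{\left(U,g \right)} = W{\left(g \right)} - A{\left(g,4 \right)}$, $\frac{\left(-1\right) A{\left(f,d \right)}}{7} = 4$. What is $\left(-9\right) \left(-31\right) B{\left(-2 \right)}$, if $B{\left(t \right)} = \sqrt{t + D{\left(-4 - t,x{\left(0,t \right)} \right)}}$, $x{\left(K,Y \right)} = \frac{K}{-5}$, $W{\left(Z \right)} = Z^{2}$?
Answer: $279 \sqrt{26} \approx 1422.6$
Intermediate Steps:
$A{\left(f,d \right)} = -28$ ($A{\left(f,d \right)} = \left(-7\right) 4 = -28$)
$x{\left(K,Y \right)} = - \frac{K}{5}$ ($x{\left(K,Y \right)} = K \left(- \frac{1}{5}\right) = - \frac{K}{5}$)
$D{\left(U,g \right)} = 28 + g^{2}$ ($D{\left(U,g \right)} = g^{2} - -28 = g^{2} + 28 = 28 + g^{2}$)
$B{\left(t \right)} = \sqrt{28 + t}$ ($B{\left(t \right)} = \sqrt{t + \left(28 + \left(\left(- \frac{1}{5}\right) 0\right)^{2}\right)} = \sqrt{t + \left(28 + 0^{2}\right)} = \sqrt{t + \left(28 + 0\right)} = \sqrt{t + 28} = \sqrt{28 + t}$)
$\left(-9\right) \left(-31\right) B{\left(-2 \right)} = \left(-9\right) \left(-31\right) \sqrt{28 - 2} = 279 \sqrt{26}$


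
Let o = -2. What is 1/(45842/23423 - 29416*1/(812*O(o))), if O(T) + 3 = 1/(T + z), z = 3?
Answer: 4754869/95432297 ≈ 0.049825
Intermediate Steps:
O(T) = -3 + 1/(3 + T) (O(T) = -3 + 1/(T + 3) = -3 + 1/(3 + T))
1/(45842/23423 - 29416*1/(812*O(o))) = 1/(45842/23423 - 29416*(3 - 2)/(812*(-8 - 3*(-2)))) = 1/(45842*(1/23423) - 29416*1/(812*(-8 + 6))) = 1/(45842/23423 - 29416/(((1*(-2))*29)*28)) = 1/(45842/23423 - 29416/(-2*29*28)) = 1/(45842/23423 - 29416/((-58*28))) = 1/(45842/23423 - 29416/(-1624)) = 1/(45842/23423 - 29416*(-1/1624)) = 1/(45842/23423 + 3677/203) = 1/(95432297/4754869) = 4754869/95432297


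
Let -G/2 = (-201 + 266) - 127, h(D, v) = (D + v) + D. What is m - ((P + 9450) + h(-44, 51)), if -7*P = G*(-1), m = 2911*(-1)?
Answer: -86392/7 ≈ -12342.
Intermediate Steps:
h(D, v) = v + 2*D
G = 124 (G = -2*((-201 + 266) - 127) = -2*(65 - 127) = -2*(-62) = 124)
m = -2911
P = 124/7 (P = -124*(-1)/7 = -⅐*(-124) = 124/7 ≈ 17.714)
m - ((P + 9450) + h(-44, 51)) = -2911 - ((124/7 + 9450) + (51 + 2*(-44))) = -2911 - (66274/7 + (51 - 88)) = -2911 - (66274/7 - 37) = -2911 - 1*66015/7 = -2911 - 66015/7 = -86392/7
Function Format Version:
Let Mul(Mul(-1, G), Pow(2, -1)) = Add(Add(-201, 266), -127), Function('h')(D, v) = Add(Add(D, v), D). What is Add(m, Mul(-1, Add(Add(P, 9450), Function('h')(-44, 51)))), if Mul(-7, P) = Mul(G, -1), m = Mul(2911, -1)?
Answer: Rational(-86392, 7) ≈ -12342.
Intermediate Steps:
Function('h')(D, v) = Add(v, Mul(2, D))
G = 124 (G = Mul(-2, Add(Add(-201, 266), -127)) = Mul(-2, Add(65, -127)) = Mul(-2, -62) = 124)
m = -2911
P = Rational(124, 7) (P = Mul(Rational(-1, 7), Mul(124, -1)) = Mul(Rational(-1, 7), -124) = Rational(124, 7) ≈ 17.714)
Add(m, Mul(-1, Add(Add(P, 9450), Function('h')(-44, 51)))) = Add(-2911, Mul(-1, Add(Add(Rational(124, 7), 9450), Add(51, Mul(2, -44))))) = Add(-2911, Mul(-1, Add(Rational(66274, 7), Add(51, -88)))) = Add(-2911, Mul(-1, Add(Rational(66274, 7), -37))) = Add(-2911, Mul(-1, Rational(66015, 7))) = Add(-2911, Rational(-66015, 7)) = Rational(-86392, 7)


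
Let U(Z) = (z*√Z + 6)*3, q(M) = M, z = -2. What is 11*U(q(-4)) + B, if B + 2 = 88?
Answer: 284 - 132*I ≈ 284.0 - 132.0*I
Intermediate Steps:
B = 86 (B = -2 + 88 = 86)
U(Z) = 18 - 6*√Z (U(Z) = (-2*√Z + 6)*3 = (6 - 2*√Z)*3 = 18 - 6*√Z)
11*U(q(-4)) + B = 11*(18 - 12*I) + 86 = (198 - 132*I) + 86 = 284 - 132*I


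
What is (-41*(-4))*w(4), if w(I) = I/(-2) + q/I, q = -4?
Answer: -492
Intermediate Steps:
w(I) = -4/I - I/2 (w(I) = I/(-2) - 4/I = I*(-½) - 4/I = -I/2 - 4/I = -4/I - I/2)
(-41*(-4))*w(4) = (-41*(-4))*(-4/4 - ½*4) = 164*(-4*¼ - 2) = 164*(-1 - 2) = 164*(-3) = -492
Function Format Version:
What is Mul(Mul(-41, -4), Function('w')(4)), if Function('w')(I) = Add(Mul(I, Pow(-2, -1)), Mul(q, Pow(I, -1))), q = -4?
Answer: -492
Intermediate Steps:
Function('w')(I) = Add(Mul(-4, Pow(I, -1)), Mul(Rational(-1, 2), I)) (Function('w')(I) = Add(Mul(I, Pow(-2, -1)), Mul(-4, Pow(I, -1))) = Add(Mul(I, Rational(-1, 2)), Mul(-4, Pow(I, -1))) = Add(Mul(Rational(-1, 2), I), Mul(-4, Pow(I, -1))) = Add(Mul(-4, Pow(I, -1)), Mul(Rational(-1, 2), I)))
Mul(Mul(-41, -4), Function('w')(4)) = Mul(Mul(-41, -4), Add(Mul(-4, Pow(4, -1)), Mul(Rational(-1, 2), 4))) = Mul(164, Add(Mul(-4, Rational(1, 4)), -2)) = Mul(164, Add(-1, -2)) = Mul(164, -3) = -492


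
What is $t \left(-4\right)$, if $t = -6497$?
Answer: $25988$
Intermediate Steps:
$t \left(-4\right) = \left(-6497\right) \left(-4\right) = 25988$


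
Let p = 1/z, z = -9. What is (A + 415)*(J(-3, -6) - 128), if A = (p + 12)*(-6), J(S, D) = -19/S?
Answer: -376315/9 ≈ -41813.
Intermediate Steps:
p = -⅑ (p = 1/(-9) = -⅑ ≈ -0.11111)
A = -214/3 (A = (-⅑ + 12)*(-6) = (107/9)*(-6) = -214/3 ≈ -71.333)
(A + 415)*(J(-3, -6) - 128) = (-214/3 + 415)*(-19/(-3) - 128) = 1031*(-19*(-⅓) - 128)/3 = 1031*(19/3 - 128)/3 = (1031/3)*(-365/3) = -376315/9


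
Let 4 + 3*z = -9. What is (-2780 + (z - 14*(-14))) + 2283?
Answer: -916/3 ≈ -305.33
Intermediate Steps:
z = -13/3 (z = -4/3 + (⅓)*(-9) = -4/3 - 3 = -13/3 ≈ -4.3333)
(-2780 + (z - 14*(-14))) + 2283 = (-2780 + (-13/3 - 14*(-14))) + 2283 = (-2780 + (-13/3 + 196)) + 2283 = (-2780 + 575/3) + 2283 = -7765/3 + 2283 = -916/3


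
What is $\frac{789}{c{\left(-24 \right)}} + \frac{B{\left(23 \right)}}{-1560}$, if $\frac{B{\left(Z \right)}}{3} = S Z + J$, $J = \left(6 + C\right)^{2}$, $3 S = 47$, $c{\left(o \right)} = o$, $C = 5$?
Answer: $- \frac{52729}{1560} \approx -33.801$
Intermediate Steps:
$S = \frac{47}{3}$ ($S = \frac{1}{3} \cdot 47 = \frac{47}{3} \approx 15.667$)
$J = 121$ ($J = \left(6 + 5\right)^{2} = 11^{2} = 121$)
$B{\left(Z \right)} = 363 + 47 Z$ ($B{\left(Z \right)} = 3 \left(\frac{47 Z}{3} + 121\right) = 3 \left(121 + \frac{47 Z}{3}\right) = 363 + 47 Z$)
$\frac{789}{c{\left(-24 \right)}} + \frac{B{\left(23 \right)}}{-1560} = \frac{789}{-24} + \frac{363 + 47 \cdot 23}{-1560} = 789 \left(- \frac{1}{24}\right) + \left(363 + 1081\right) \left(- \frac{1}{1560}\right) = - \frac{263}{8} + 1444 \left(- \frac{1}{1560}\right) = - \frac{263}{8} - \frac{361}{390} = - \frac{52729}{1560}$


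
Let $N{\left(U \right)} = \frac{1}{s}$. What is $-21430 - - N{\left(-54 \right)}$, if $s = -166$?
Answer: $- \frac{3557381}{166} \approx -21430.0$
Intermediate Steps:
$N{\left(U \right)} = - \frac{1}{166}$ ($N{\left(U \right)} = \frac{1}{-166} = - \frac{1}{166}$)
$-21430 - - N{\left(-54 \right)} = -21430 - \left(-1\right) \left(- \frac{1}{166}\right) = -21430 - \frac{1}{166} = - \frac{3557381}{166}$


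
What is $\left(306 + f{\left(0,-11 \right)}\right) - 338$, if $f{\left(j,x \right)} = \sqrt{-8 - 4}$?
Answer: $-32 + 2 i \sqrt{3} \approx -32.0 + 3.4641 i$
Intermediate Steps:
$f{\left(j,x \right)} = 2 i \sqrt{3}$ ($f{\left(j,x \right)} = \sqrt{-12} = 2 i \sqrt{3}$)
$\left(306 + f{\left(0,-11 \right)}\right) - 338 = \left(306 + 2 i \sqrt{3}\right) - 338 = -32 + 2 i \sqrt{3}$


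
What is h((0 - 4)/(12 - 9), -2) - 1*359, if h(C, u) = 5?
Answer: -354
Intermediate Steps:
h((0 - 4)/(12 - 9), -2) - 1*359 = 5 - 1*359 = 5 - 359 = -354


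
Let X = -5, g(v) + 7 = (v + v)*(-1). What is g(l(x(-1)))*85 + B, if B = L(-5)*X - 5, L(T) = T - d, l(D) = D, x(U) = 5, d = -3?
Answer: -1440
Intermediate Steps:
g(v) = -7 - 2*v (g(v) = -7 + (v + v)*(-1) = -7 + (2*v)*(-1) = -7 - 2*v)
L(T) = 3 + T (L(T) = T - 1*(-3) = T + 3 = 3 + T)
B = 5 (B = (3 - 5)*(-5) - 5 = -2*(-5) - 5 = 10 - 5 = 5)
g(l(x(-1)))*85 + B = (-7 - 2*5)*85 + 5 = (-7 - 10)*85 + 5 = -17*85 + 5 = -1445 + 5 = -1440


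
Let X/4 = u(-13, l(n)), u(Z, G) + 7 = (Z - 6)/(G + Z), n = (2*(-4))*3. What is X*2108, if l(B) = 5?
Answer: -38998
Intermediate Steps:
n = -24 (n = -8*3 = -24)
u(Z, G) = -7 + (-6 + Z)/(G + Z) (u(Z, G) = -7 + (Z - 6)/(G + Z) = -7 + (-6 + Z)/(G + Z))
X = -37/2 (X = 4*((-6 - 7*5 - 6*(-13))/(5 - 13)) = 4*((-6 - 35 + 78)/(-8)) = 4*(-⅛*37) = 4*(-37/8) = -37/2 ≈ -18.500)
X*2108 = -37/2*2108 = -38998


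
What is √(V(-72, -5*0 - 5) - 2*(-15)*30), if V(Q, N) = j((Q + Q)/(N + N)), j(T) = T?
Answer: 6*√635/5 ≈ 30.239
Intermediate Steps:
V(Q, N) = Q/N (V(Q, N) = (Q + Q)/(N + N) = (2*Q)/((2*N)) = (2*Q)*(1/(2*N)) = Q/N)
√(V(-72, -5*0 - 5) - 2*(-15)*30) = √(-72/(-5*0 - 5) - 2*(-15)*30) = √(-72/(0 - 5) + 30*30) = √(-72/(-5) + 900) = √(-72*(-⅕) + 900) = √(72/5 + 900) = √(4572/5) = 6*√635/5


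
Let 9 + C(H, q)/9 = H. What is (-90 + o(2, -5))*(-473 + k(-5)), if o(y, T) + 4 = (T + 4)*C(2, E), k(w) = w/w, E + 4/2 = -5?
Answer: 14632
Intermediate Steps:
E = -7 (E = -2 - 5 = -7)
C(H, q) = -81 + 9*H
k(w) = 1
o(y, T) = -256 - 63*T (o(y, T) = -4 + (T + 4)*(-81 + 9*2) = -4 + (4 + T)*(-81 + 18) = -4 + (4 + T)*(-63) = -4 + (-252 - 63*T) = -256 - 63*T)
(-90 + o(2, -5))*(-473 + k(-5)) = (-90 + (-256 - 63*(-5)))*(-473 + 1) = (-90 + (-256 + 315))*(-472) = (-90 + 59)*(-472) = -31*(-472) = 14632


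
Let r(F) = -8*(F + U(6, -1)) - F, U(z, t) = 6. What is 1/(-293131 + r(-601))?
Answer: -1/287770 ≈ -3.4750e-6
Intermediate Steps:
r(F) = -48 - 9*F (r(F) = -8*(F + 6) - F = -8*(6 + F) - F = (-48 - 8*F) - F = -48 - 9*F)
1/(-293131 + r(-601)) = 1/(-293131 + (-48 - 9*(-601))) = 1/(-293131 + (-48 + 5409)) = 1/(-293131 + 5361) = 1/(-287770) = -1/287770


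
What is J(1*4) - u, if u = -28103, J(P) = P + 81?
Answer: 28188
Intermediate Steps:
J(P) = 81 + P
J(1*4) - u = (81 + 1*4) - 1*(-28103) = (81 + 4) + 28103 = 85 + 28103 = 28188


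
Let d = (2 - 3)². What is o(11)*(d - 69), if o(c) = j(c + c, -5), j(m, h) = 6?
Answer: -408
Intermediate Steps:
d = 1 (d = (-1)² = 1)
o(c) = 6
o(11)*(d - 69) = 6*(1 - 69) = 6*(-68) = -408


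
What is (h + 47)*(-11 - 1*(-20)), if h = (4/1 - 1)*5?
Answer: 558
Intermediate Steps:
h = 15 (h = (4*1 - 1)*5 = (4 - 1)*5 = 3*5 = 15)
(h + 47)*(-11 - 1*(-20)) = (15 + 47)*(-11 - 1*(-20)) = 62*(-11 + 20) = 62*9 = 558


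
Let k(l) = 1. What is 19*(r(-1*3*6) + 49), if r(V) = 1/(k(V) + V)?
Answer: 15808/17 ≈ 929.88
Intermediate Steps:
r(V) = 1/(1 + V)
19*(r(-1*3*6) + 49) = 19*(1/(1 - 1*3*6) + 49) = 19*(1/(1 - 3*6) + 49) = 19*(1/(1 - 18) + 49) = 19*(1/(-17) + 49) = 19*(-1/17 + 49) = 19*(832/17) = 15808/17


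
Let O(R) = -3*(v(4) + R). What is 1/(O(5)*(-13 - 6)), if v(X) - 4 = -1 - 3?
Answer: 1/285 ≈ 0.0035088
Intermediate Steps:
v(X) = 0 (v(X) = 4 + (-1 - 3) = 4 - 4 = 0)
O(R) = -3*R (O(R) = -3*(0 + R) = -3*R)
1/(O(5)*(-13 - 6)) = 1/((-3*5)*(-13 - 6)) = 1/(-15*(-19)) = 1/285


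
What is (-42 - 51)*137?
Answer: -12741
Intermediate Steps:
(-42 - 51)*137 = -93*137 = -12741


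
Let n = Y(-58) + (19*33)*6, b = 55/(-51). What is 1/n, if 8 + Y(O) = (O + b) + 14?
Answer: 51/189155 ≈ 0.00026962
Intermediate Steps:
b = -55/51 (b = 55*(-1/51) = -55/51 ≈ -1.0784)
Y(O) = 251/51 + O (Y(O) = -8 + ((O - 55/51) + 14) = -8 + ((-55/51 + O) + 14) = -8 + (659/51 + O) = 251/51 + O)
n = 189155/51 (n = (251/51 - 58) + (19*33)*6 = -2707/51 + 627*6 = -2707/51 + 3762 = 189155/51 ≈ 3708.9)
1/n = 1/(189155/51) = 51/189155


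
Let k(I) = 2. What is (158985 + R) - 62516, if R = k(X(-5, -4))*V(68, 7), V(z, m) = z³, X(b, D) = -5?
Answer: 725333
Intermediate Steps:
R = 628864 (R = 2*68³ = 2*314432 = 628864)
(158985 + R) - 62516 = (158985 + 628864) - 62516 = 787849 - 62516 = 725333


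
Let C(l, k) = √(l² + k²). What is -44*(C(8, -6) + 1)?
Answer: -484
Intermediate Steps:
C(l, k) = √(k² + l²)
-44*(C(8, -6) + 1) = -44*(√((-6)² + 8²) + 1) = -44*(√(36 + 64) + 1) = -44*(√100 + 1) = -44*(10 + 1) = -44*11 = -484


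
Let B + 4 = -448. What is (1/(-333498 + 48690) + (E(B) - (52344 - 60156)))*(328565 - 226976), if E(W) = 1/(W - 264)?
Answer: 13486299571566989/16993544 ≈ 7.9361e+8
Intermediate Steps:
B = -452 (B = -4 - 448 = -452)
E(W) = 1/(-264 + W)
(1/(-333498 + 48690) + (E(B) - (52344 - 60156)))*(328565 - 226976) = (1/(-333498 + 48690) + (1/(-264 - 452) - (52344 - 60156)))*(328565 - 226976) = (1/(-284808) + (1/(-716) - 1*(-7812)))*101589 = (-1/284808 + (-1/716 + 7812))*101589 = (-1/284808 + 5593391/716)*101589 = (398260625803/50980632)*101589 = 13486299571566989/16993544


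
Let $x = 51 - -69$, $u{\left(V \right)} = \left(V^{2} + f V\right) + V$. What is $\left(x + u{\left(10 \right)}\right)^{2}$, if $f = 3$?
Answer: $67600$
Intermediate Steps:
$u{\left(V \right)} = V^{2} + 4 V$ ($u{\left(V \right)} = \left(V^{2} + 3 V\right) + V = V^{2} + 4 V$)
$x = 120$ ($x = 51 + 69 = 120$)
$\left(x + u{\left(10 \right)}\right)^{2} = \left(120 + 10 \left(4 + 10\right)\right)^{2} = \left(120 + 10 \cdot 14\right)^{2} = \left(120 + 140\right)^{2} = 260^{2} = 67600$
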